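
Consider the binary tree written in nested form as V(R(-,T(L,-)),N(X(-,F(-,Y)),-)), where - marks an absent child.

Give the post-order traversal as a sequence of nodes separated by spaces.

Post-order visits the left subtree, then the right subtree, then the node.
At V: go left to R.
  At R: no left child.
  At R: go right to T.
    At T: go left to L.
      L is a leaf — visit L.
    At T: no right child.
    Visit T.
  Visit R.
At V: go right to N.
  At N: go left to X.
    At X: no left child.
    At X: go right to F.
      At F: no left child.
      At F: go right to Y.
        Y is a leaf — visit Y.
      Visit F.
    Visit X.
  At N: no right child.
  Visit N.
Visit V.

L T R Y F X N V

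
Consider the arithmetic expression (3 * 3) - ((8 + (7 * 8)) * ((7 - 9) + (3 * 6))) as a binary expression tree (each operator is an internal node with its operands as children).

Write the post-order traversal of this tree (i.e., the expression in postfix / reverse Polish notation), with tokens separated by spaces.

Post-order on an expression tree gives postfix notation: for each operator, emit left operand, right operand, then the operator.

3 3 * 8 7 8 * + 7 9 - 3 6 * + * -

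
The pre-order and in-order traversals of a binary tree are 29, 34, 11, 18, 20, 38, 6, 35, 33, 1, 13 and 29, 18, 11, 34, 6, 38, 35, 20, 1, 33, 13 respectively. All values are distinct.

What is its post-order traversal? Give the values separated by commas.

18, 11, 6, 35, 38, 1, 13, 33, 20, 34, 29

The first element of pre-order is the root; it splits in-order into left and right subtrees.
Root 29: left subtree has 0 nodes { }, right has 10 {18, 11, 34, 6, 38, 35, 20, 1, 33, 13}.
  Root 34: left subtree has 2 nodes {18, 11}, right has 7 {6, 38, 35, 20, 1, 33, 13}.
    Root 11: left subtree has 1 node {18}, right has 0 { }.
    Root 20: left subtree has 3 nodes {6, 38, 35}, right has 3 {1, 33, 13}.
      Root 38: left subtree has 1 node {6}, right has 1 {35}.
      Root 33: left subtree has 1 node {1}, right has 1 {13}.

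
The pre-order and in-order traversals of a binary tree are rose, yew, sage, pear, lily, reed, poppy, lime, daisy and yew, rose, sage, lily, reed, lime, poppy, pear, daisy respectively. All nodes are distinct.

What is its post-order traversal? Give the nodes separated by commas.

The first element of pre-order is the root; it splits in-order into left and right subtrees.
Root rose: left subtree has 1 node {yew}, right has 7 {sage, lily, reed, lime, poppy, pear, daisy}.
  Root sage: left subtree has 0 nodes { }, right has 6 {lily, reed, lime, poppy, pear, daisy}.
    Root pear: left subtree has 4 nodes {lily, reed, lime, poppy}, right has 1 {daisy}.
      Root lily: left subtree has 0 nodes { }, right has 3 {reed, lime, poppy}.
        Root reed: left subtree has 0 nodes { }, right has 2 {lime, poppy}.
          Root poppy: left subtree has 1 node {lime}, right has 0 { }.

yew, lime, poppy, reed, lily, daisy, pear, sage, rose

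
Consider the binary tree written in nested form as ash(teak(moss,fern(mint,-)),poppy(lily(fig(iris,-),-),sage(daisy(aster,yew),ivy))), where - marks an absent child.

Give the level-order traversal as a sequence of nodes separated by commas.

ash, teak, poppy, moss, fern, lily, sage, mint, fig, daisy, ivy, iris, aster, yew

Level-order visits nodes level by level from the root, left to right within each level.
Level 0: ash
Level 1: teak, poppy
Level 2: moss, fern, lily, sage
Level 3: mint, fig, daisy, ivy
Level 4: iris, aster, yew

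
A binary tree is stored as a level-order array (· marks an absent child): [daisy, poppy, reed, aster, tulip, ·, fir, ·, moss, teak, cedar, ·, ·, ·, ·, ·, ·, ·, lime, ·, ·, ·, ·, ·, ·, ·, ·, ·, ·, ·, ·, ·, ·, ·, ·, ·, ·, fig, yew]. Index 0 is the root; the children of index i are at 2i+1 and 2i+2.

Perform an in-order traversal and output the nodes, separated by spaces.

aster moss fig lime yew poppy teak tulip cedar daisy reed fir

In-order visits the left subtree, then the node, then the right subtree.
At daisy: go left to poppy.
  At poppy: go left to aster.
    At aster: no left child.
    Visit aster.
    At aster: go right to moss.
      At moss: no left child.
      Visit moss.
      At moss: go right to lime.
        At lime: go left to fig.
          fig is a leaf — visit fig.
        Visit lime.
        At lime: go right to yew.
          yew is a leaf — visit yew.
  Visit poppy.
  At poppy: go right to tulip.
    At tulip: go left to teak.
      teak is a leaf — visit teak.
    Visit tulip.
    At tulip: go right to cedar.
      cedar is a leaf — visit cedar.
Visit daisy.
At daisy: go right to reed.
  At reed: no left child.
  Visit reed.
  At reed: go right to fir.
    fir is a leaf — visit fir.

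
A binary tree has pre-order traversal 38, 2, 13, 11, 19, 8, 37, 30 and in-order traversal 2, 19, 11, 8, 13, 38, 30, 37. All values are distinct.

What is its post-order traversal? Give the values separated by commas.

The first element of pre-order is the root; it splits in-order into left and right subtrees.
Root 38: left subtree has 5 nodes {2, 19, 11, 8, 13}, right has 2 {30, 37}.
  Root 2: left subtree has 0 nodes { }, right has 4 {19, 11, 8, 13}.
    Root 13: left subtree has 3 nodes {19, 11, 8}, right has 0 { }.
      Root 11: left subtree has 1 node {19}, right has 1 {8}.
  Root 37: left subtree has 1 node {30}, right has 0 { }.

19, 8, 11, 13, 2, 30, 37, 38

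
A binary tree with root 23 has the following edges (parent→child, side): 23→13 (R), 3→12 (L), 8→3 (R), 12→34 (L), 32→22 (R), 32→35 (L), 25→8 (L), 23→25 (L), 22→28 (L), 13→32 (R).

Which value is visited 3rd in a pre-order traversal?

8

Pre-order visits the node, then its left subtree, then its right subtree.
Visit 23.
At 23: go left to 25.
  Visit 25.
  At 25: go left to 8.
    Visit 8.
    At 8: no left child.
    At 8: go right to 3.
      Visit 3.
      At 3: go left to 12.
        Visit 12.
        At 12: go left to 34.
          34 is a leaf — visit 34.
        At 12: no right child.
      At 3: no right child.
  At 25: no right child.
At 23: go right to 13.
  Visit 13.
  At 13: no left child.
  At 13: go right to 32.
    Visit 32.
    At 32: go left to 35.
      35 is a leaf — visit 35.
    At 32: go right to 22.
      Visit 22.
      At 22: go left to 28.
        28 is a leaf — visit 28.
      At 22: no right child.
Full pre-order sequence: 23, 25, 8, 3, 12, 34, 13, 32, 35, 22, 28.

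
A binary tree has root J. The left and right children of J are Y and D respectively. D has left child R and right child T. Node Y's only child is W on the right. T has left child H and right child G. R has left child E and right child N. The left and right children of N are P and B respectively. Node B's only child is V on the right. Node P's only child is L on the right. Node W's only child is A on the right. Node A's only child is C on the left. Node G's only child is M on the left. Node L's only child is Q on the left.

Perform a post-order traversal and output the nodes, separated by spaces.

C A W Y E Q L P V B N R H M G T D J

Post-order visits the left subtree, then the right subtree, then the node.
At J: go left to Y.
  At Y: no left child.
  At Y: go right to W.
    At W: no left child.
    At W: go right to A.
      At A: go left to C.
        C is a leaf — visit C.
      At A: no right child.
      Visit A.
    Visit W.
  Visit Y.
At J: go right to D.
  At D: go left to R.
    At R: go left to E.
      E is a leaf — visit E.
    At R: go right to N.
      At N: go left to P.
        At P: no left child.
        At P: go right to L.
          At L: go left to Q.
            Q is a leaf — visit Q.
          At L: no right child.
          Visit L.
        Visit P.
      At N: go right to B.
        At B: no left child.
        At B: go right to V.
          V is a leaf — visit V.
        Visit B.
      Visit N.
    Visit R.
  At D: go right to T.
    At T: go left to H.
      H is a leaf — visit H.
    At T: go right to G.
      At G: go left to M.
        M is a leaf — visit M.
      At G: no right child.
      Visit G.
    Visit T.
  Visit D.
Visit J.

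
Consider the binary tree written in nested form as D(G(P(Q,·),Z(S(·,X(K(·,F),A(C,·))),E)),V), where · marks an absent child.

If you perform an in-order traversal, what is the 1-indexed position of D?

In-order visits the left subtree, then the node, then the right subtree.
At D: go left to G.
  At G: go left to P.
    At P: go left to Q.
      Q is a leaf — visit Q.
    Visit P.
    At P: no right child.
  Visit G.
  At G: go right to Z.
    At Z: go left to S.
      At S: no left child.
      Visit S.
      At S: go right to X.
        At X: go left to K.
          At K: no left child.
          Visit K.
          At K: go right to F.
            F is a leaf — visit F.
        Visit X.
        At X: go right to A.
          At A: go left to C.
            C is a leaf — visit C.
          Visit A.
          At A: no right child.
    Visit Z.
    At Z: go right to E.
      E is a leaf — visit E.
Visit D.
At D: go right to V.
  V is a leaf — visit V.
Full in-order sequence: Q, P, G, S, K, F, X, C, A, Z, E, D, V.

12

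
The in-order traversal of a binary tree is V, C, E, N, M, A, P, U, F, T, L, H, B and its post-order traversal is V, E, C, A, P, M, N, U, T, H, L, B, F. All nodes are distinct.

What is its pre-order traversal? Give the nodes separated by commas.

The last element of post-order is the root; it splits in-order into left and right subtrees.
Root F: left subtree has 8 nodes {V, C, E, N, M, A, P, U}, right has 4 {T, L, H, B}.
  Root U: left subtree has 7 nodes {V, C, E, N, M, A, P}, right has 0 { }.
    Root N: left subtree has 3 nodes {V, C, E}, right has 3 {M, A, P}.
      Root C: left subtree has 1 node {V}, right has 1 {E}.
      Root M: left subtree has 0 nodes { }, right has 2 {A, P}.
        Root P: left subtree has 1 node {A}, right has 0 { }.
  Root B: left subtree has 3 nodes {T, L, H}, right has 0 { }.
    Root L: left subtree has 1 node {T}, right has 1 {H}.

F, U, N, C, V, E, M, P, A, B, L, T, H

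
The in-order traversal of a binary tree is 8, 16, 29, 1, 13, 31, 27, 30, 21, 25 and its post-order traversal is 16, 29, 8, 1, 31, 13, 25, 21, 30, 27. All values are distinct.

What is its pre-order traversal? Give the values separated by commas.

27, 13, 1, 8, 29, 16, 31, 30, 21, 25

The last element of post-order is the root; it splits in-order into left and right subtrees.
Root 27: left subtree has 6 nodes {8, 16, 29, 1, 13, 31}, right has 3 {30, 21, 25}.
  Root 13: left subtree has 4 nodes {8, 16, 29, 1}, right has 1 {31}.
    Root 1: left subtree has 3 nodes {8, 16, 29}, right has 0 { }.
      Root 8: left subtree has 0 nodes { }, right has 2 {16, 29}.
        Root 29: left subtree has 1 node {16}, right has 0 { }.
  Root 30: left subtree has 0 nodes { }, right has 2 {21, 25}.
    Root 21: left subtree has 0 nodes { }, right has 1 {25}.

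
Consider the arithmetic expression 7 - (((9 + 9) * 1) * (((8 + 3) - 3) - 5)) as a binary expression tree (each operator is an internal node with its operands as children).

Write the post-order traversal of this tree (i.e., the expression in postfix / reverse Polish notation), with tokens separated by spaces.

7 9 9 + 1 * 8 3 + 3 - 5 - * -

Post-order on an expression tree gives postfix notation: for each operator, emit left operand, right operand, then the operator.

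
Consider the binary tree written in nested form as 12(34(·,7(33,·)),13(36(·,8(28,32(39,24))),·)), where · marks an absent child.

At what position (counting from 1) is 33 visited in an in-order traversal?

2

In-order visits the left subtree, then the node, then the right subtree.
At 12: go left to 34.
  At 34: no left child.
  Visit 34.
  At 34: go right to 7.
    At 7: go left to 33.
      33 is a leaf — visit 33.
    Visit 7.
    At 7: no right child.
Visit 12.
At 12: go right to 13.
  At 13: go left to 36.
    At 36: no left child.
    Visit 36.
    At 36: go right to 8.
      At 8: go left to 28.
        28 is a leaf — visit 28.
      Visit 8.
      At 8: go right to 32.
        At 32: go left to 39.
          39 is a leaf — visit 39.
        Visit 32.
        At 32: go right to 24.
          24 is a leaf — visit 24.
  Visit 13.
  At 13: no right child.
Full in-order sequence: 34, 33, 7, 12, 36, 28, 8, 39, 32, 24, 13.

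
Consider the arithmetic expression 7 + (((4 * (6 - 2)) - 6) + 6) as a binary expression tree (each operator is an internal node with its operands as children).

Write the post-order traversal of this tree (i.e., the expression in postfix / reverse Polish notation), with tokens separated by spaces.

Post-order on an expression tree gives postfix notation: for each operator, emit left operand, right operand, then the operator.

7 4 6 2 - * 6 - 6 + +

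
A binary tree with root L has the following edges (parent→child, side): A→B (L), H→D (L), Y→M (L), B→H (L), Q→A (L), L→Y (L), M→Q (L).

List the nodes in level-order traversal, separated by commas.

L, Y, M, Q, A, B, H, D

Level-order visits nodes level by level from the root, left to right within each level.
Level 0: L
Level 1: Y
Level 2: M
Level 3: Q
Level 4: A
Level 5: B
Level 6: H
Level 7: D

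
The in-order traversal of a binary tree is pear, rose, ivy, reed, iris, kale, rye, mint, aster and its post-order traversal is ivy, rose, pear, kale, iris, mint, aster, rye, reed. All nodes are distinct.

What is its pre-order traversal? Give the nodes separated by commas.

reed, pear, rose, ivy, rye, iris, kale, aster, mint

The last element of post-order is the root; it splits in-order into left and right subtrees.
Root reed: left subtree has 3 nodes {pear, rose, ivy}, right has 5 {iris, kale, rye, mint, aster}.
  Root pear: left subtree has 0 nodes { }, right has 2 {rose, ivy}.
    Root rose: left subtree has 0 nodes { }, right has 1 {ivy}.
  Root rye: left subtree has 2 nodes {iris, kale}, right has 2 {mint, aster}.
    Root iris: left subtree has 0 nodes { }, right has 1 {kale}.
    Root aster: left subtree has 1 node {mint}, right has 0 { }.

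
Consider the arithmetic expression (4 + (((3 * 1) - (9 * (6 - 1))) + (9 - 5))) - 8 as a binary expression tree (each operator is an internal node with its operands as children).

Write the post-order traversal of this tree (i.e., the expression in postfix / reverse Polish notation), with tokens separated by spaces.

4 3 1 * 9 6 1 - * - 9 5 - + + 8 -

Post-order on an expression tree gives postfix notation: for each operator, emit left operand, right operand, then the operator.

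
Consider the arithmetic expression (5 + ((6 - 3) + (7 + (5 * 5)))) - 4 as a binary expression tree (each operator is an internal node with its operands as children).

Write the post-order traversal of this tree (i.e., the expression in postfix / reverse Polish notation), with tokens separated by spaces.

5 6 3 - 7 5 5 * + + + 4 -

Post-order on an expression tree gives postfix notation: for each operator, emit left operand, right operand, then the operator.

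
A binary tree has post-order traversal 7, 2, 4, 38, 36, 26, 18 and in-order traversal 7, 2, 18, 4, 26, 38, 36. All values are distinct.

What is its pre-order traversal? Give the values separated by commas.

18, 2, 7, 26, 4, 36, 38

The last element of post-order is the root; it splits in-order into left and right subtrees.
Root 18: left subtree has 2 nodes {7, 2}, right has 4 {4, 26, 38, 36}.
  Root 2: left subtree has 1 node {7}, right has 0 { }.
  Root 26: left subtree has 1 node {4}, right has 2 {38, 36}.
    Root 36: left subtree has 1 node {38}, right has 0 { }.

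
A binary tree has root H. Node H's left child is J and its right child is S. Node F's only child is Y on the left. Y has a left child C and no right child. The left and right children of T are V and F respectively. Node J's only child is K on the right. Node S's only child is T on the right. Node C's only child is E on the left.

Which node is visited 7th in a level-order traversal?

F

Level-order visits nodes level by level from the root, left to right within each level.
Level 0: H
Level 1: J, S
Level 2: K, T
Level 3: V, F
Level 4: Y
Level 5: C
Level 6: E
Full level-order sequence: H, J, S, K, T, V, F, Y, C, E.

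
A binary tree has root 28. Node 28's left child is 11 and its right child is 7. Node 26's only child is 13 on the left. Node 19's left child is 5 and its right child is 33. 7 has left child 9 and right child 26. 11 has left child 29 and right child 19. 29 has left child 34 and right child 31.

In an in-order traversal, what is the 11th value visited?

In-order visits the left subtree, then the node, then the right subtree.
At 28: go left to 11.
  At 11: go left to 29.
    At 29: go left to 34.
      34 is a leaf — visit 34.
    Visit 29.
    At 29: go right to 31.
      31 is a leaf — visit 31.
  Visit 11.
  At 11: go right to 19.
    At 19: go left to 5.
      5 is a leaf — visit 5.
    Visit 19.
    At 19: go right to 33.
      33 is a leaf — visit 33.
Visit 28.
At 28: go right to 7.
  At 7: go left to 9.
    9 is a leaf — visit 9.
  Visit 7.
  At 7: go right to 26.
    At 26: go left to 13.
      13 is a leaf — visit 13.
    Visit 26.
    At 26: no right child.
Full in-order sequence: 34, 29, 31, 11, 5, 19, 33, 28, 9, 7, 13, 26.

13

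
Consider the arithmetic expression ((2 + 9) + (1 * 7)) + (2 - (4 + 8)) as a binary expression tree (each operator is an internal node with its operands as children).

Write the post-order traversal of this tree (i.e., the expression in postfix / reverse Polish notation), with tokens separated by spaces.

2 9 + 1 7 * + 2 4 8 + - +

Post-order on an expression tree gives postfix notation: for each operator, emit left operand, right operand, then the operator.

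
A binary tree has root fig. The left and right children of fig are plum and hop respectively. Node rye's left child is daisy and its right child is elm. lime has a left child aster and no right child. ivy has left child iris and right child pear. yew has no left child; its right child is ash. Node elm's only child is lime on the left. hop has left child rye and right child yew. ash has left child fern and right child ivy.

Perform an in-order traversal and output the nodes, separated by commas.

plum, fig, daisy, rye, aster, lime, elm, hop, yew, fern, ash, iris, ivy, pear

In-order visits the left subtree, then the node, then the right subtree.
At fig: go left to plum.
  plum is a leaf — visit plum.
Visit fig.
At fig: go right to hop.
  At hop: go left to rye.
    At rye: go left to daisy.
      daisy is a leaf — visit daisy.
    Visit rye.
    At rye: go right to elm.
      At elm: go left to lime.
        At lime: go left to aster.
          aster is a leaf — visit aster.
        Visit lime.
        At lime: no right child.
      Visit elm.
      At elm: no right child.
  Visit hop.
  At hop: go right to yew.
    At yew: no left child.
    Visit yew.
    At yew: go right to ash.
      At ash: go left to fern.
        fern is a leaf — visit fern.
      Visit ash.
      At ash: go right to ivy.
        At ivy: go left to iris.
          iris is a leaf — visit iris.
        Visit ivy.
        At ivy: go right to pear.
          pear is a leaf — visit pear.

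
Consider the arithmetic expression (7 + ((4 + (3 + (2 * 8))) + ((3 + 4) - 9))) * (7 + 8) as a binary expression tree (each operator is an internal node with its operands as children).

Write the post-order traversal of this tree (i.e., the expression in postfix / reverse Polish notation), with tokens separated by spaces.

Post-order on an expression tree gives postfix notation: for each operator, emit left operand, right operand, then the operator.

7 4 3 2 8 * + + 3 4 + 9 - + + 7 8 + *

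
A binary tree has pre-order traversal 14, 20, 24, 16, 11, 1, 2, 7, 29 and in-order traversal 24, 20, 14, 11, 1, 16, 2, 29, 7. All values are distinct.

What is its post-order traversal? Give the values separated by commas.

The first element of pre-order is the root; it splits in-order into left and right subtrees.
Root 14: left subtree has 2 nodes {24, 20}, right has 6 {11, 1, 16, 2, 29, 7}.
  Root 20: left subtree has 1 node {24}, right has 0 { }.
  Root 16: left subtree has 2 nodes {11, 1}, right has 3 {2, 29, 7}.
    Root 11: left subtree has 0 nodes { }, right has 1 {1}.
    Root 2: left subtree has 0 nodes { }, right has 2 {29, 7}.
      Root 7: left subtree has 1 node {29}, right has 0 { }.

24, 20, 1, 11, 29, 7, 2, 16, 14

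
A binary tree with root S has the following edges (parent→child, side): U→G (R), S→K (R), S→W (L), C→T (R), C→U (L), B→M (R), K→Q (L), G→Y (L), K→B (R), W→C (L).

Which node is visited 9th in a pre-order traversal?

Q

Pre-order visits the node, then its left subtree, then its right subtree.
Visit S.
At S: go left to W.
  Visit W.
  At W: go left to C.
    Visit C.
    At C: go left to U.
      Visit U.
      At U: no left child.
      At U: go right to G.
        Visit G.
        At G: go left to Y.
          Y is a leaf — visit Y.
        At G: no right child.
    At C: go right to T.
      T is a leaf — visit T.
  At W: no right child.
At S: go right to K.
  Visit K.
  At K: go left to Q.
    Q is a leaf — visit Q.
  At K: go right to B.
    Visit B.
    At B: no left child.
    At B: go right to M.
      M is a leaf — visit M.
Full pre-order sequence: S, W, C, U, G, Y, T, K, Q, B, M.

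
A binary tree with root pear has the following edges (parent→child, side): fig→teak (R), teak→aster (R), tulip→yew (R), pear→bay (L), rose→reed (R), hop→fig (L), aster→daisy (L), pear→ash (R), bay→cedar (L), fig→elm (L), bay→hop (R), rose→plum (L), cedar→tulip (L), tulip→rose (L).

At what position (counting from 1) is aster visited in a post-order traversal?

9

Post-order visits the left subtree, then the right subtree, then the node.
At pear: go left to bay.
  At bay: go left to cedar.
    At cedar: go left to tulip.
      At tulip: go left to rose.
        At rose: go left to plum.
          plum is a leaf — visit plum.
        At rose: go right to reed.
          reed is a leaf — visit reed.
        Visit rose.
      At tulip: go right to yew.
        yew is a leaf — visit yew.
      Visit tulip.
    At cedar: no right child.
    Visit cedar.
  At bay: go right to hop.
    At hop: go left to fig.
      At fig: go left to elm.
        elm is a leaf — visit elm.
      At fig: go right to teak.
        At teak: no left child.
        At teak: go right to aster.
          At aster: go left to daisy.
            daisy is a leaf — visit daisy.
          At aster: no right child.
          Visit aster.
        Visit teak.
      Visit fig.
    At hop: no right child.
    Visit hop.
  Visit bay.
At pear: go right to ash.
  ash is a leaf — visit ash.
Visit pear.
Full post-order sequence: plum, reed, rose, yew, tulip, cedar, elm, daisy, aster, teak, fig, hop, bay, ash, pear.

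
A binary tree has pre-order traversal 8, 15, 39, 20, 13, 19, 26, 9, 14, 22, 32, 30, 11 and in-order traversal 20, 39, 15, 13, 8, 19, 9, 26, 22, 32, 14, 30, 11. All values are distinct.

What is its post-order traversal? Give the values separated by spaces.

20 39 13 15 9 32 22 11 30 14 26 19 8

The first element of pre-order is the root; it splits in-order into left and right subtrees.
Root 8: left subtree has 4 nodes {20, 39, 15, 13}, right has 8 {19, 9, 26, 22, 32, 14, 30, 11}.
  Root 15: left subtree has 2 nodes {20, 39}, right has 1 {13}.
    Root 39: left subtree has 1 node {20}, right has 0 { }.
  Root 19: left subtree has 0 nodes { }, right has 7 {9, 26, 22, 32, 14, 30, 11}.
    Root 26: left subtree has 1 node {9}, right has 5 {22, 32, 14, 30, 11}.
      Root 14: left subtree has 2 nodes {22, 32}, right has 2 {30, 11}.
        Root 22: left subtree has 0 nodes { }, right has 1 {32}.
        Root 30: left subtree has 0 nodes { }, right has 1 {11}.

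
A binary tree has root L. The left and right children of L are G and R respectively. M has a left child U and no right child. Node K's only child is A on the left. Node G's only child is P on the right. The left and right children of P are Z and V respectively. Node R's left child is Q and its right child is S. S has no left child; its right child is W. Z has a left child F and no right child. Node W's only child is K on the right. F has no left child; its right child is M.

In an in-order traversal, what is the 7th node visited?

In-order visits the left subtree, then the node, then the right subtree.
At L: go left to G.
  At G: no left child.
  Visit G.
  At G: go right to P.
    At P: go left to Z.
      At Z: go left to F.
        At F: no left child.
        Visit F.
        At F: go right to M.
          At M: go left to U.
            U is a leaf — visit U.
          Visit M.
          At M: no right child.
      Visit Z.
      At Z: no right child.
    Visit P.
    At P: go right to V.
      V is a leaf — visit V.
Visit L.
At L: go right to R.
  At R: go left to Q.
    Q is a leaf — visit Q.
  Visit R.
  At R: go right to S.
    At S: no left child.
    Visit S.
    At S: go right to W.
      At W: no left child.
      Visit W.
      At W: go right to K.
        At K: go left to A.
          A is a leaf — visit A.
        Visit K.
        At K: no right child.
Full in-order sequence: G, F, U, M, Z, P, V, L, Q, R, S, W, A, K.

V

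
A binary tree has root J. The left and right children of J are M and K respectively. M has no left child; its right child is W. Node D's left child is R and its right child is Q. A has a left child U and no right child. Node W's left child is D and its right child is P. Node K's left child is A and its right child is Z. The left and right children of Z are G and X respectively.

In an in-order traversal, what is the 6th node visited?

In-order visits the left subtree, then the node, then the right subtree.
At J: go left to M.
  At M: no left child.
  Visit M.
  At M: go right to W.
    At W: go left to D.
      At D: go left to R.
        R is a leaf — visit R.
      Visit D.
      At D: go right to Q.
        Q is a leaf — visit Q.
    Visit W.
    At W: go right to P.
      P is a leaf — visit P.
Visit J.
At J: go right to K.
  At K: go left to A.
    At A: go left to U.
      U is a leaf — visit U.
    Visit A.
    At A: no right child.
  Visit K.
  At K: go right to Z.
    At Z: go left to G.
      G is a leaf — visit G.
    Visit Z.
    At Z: go right to X.
      X is a leaf — visit X.
Full in-order sequence: M, R, D, Q, W, P, J, U, A, K, G, Z, X.

P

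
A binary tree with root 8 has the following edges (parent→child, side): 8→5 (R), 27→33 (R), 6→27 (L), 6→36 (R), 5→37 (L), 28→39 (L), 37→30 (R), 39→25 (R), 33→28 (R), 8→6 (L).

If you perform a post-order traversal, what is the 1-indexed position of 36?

6

Post-order visits the left subtree, then the right subtree, then the node.
At 8: go left to 6.
  At 6: go left to 27.
    At 27: no left child.
    At 27: go right to 33.
      At 33: no left child.
      At 33: go right to 28.
        At 28: go left to 39.
          At 39: no left child.
          At 39: go right to 25.
            25 is a leaf — visit 25.
          Visit 39.
        At 28: no right child.
        Visit 28.
      Visit 33.
    Visit 27.
  At 6: go right to 36.
    36 is a leaf — visit 36.
  Visit 6.
At 8: go right to 5.
  At 5: go left to 37.
    At 37: no left child.
    At 37: go right to 30.
      30 is a leaf — visit 30.
    Visit 37.
  At 5: no right child.
  Visit 5.
Visit 8.
Full post-order sequence: 25, 39, 28, 33, 27, 36, 6, 30, 37, 5, 8.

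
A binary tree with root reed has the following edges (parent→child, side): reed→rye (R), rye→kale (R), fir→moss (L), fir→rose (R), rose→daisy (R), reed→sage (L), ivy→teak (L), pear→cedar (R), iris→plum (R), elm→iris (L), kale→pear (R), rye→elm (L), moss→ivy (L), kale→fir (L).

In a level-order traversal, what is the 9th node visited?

plum

Level-order visits nodes level by level from the root, left to right within each level.
Level 0: reed
Level 1: sage, rye
Level 2: elm, kale
Level 3: iris, fir, pear
Level 4: plum, moss, rose, cedar
Level 5: ivy, daisy
Level 6: teak
Full level-order sequence: reed, sage, rye, elm, kale, iris, fir, pear, plum, moss, rose, cedar, ivy, daisy, teak.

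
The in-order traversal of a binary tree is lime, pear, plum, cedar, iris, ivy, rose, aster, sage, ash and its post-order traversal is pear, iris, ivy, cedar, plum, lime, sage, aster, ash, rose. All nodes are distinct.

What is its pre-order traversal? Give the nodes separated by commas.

The last element of post-order is the root; it splits in-order into left and right subtrees.
Root rose: left subtree has 6 nodes {lime, pear, plum, cedar, iris, ivy}, right has 3 {aster, sage, ash}.
  Root lime: left subtree has 0 nodes { }, right has 5 {pear, plum, cedar, iris, ivy}.
    Root plum: left subtree has 1 node {pear}, right has 3 {cedar, iris, ivy}.
      Root cedar: left subtree has 0 nodes { }, right has 2 {iris, ivy}.
        Root ivy: left subtree has 1 node {iris}, right has 0 { }.
  Root ash: left subtree has 2 nodes {aster, sage}, right has 0 { }.
    Root aster: left subtree has 0 nodes { }, right has 1 {sage}.

rose, lime, plum, pear, cedar, ivy, iris, ash, aster, sage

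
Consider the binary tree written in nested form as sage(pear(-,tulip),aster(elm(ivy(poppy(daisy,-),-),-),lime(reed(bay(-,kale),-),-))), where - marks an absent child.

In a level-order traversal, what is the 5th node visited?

elm

Level-order visits nodes level by level from the root, left to right within each level.
Level 0: sage
Level 1: pear, aster
Level 2: tulip, elm, lime
Level 3: ivy, reed
Level 4: poppy, bay
Level 5: daisy, kale
Full level-order sequence: sage, pear, aster, tulip, elm, lime, ivy, reed, poppy, bay, daisy, kale.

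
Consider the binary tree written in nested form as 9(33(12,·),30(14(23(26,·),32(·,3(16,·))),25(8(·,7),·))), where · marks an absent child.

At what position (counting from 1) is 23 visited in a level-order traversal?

7

Level-order visits nodes level by level from the root, left to right within each level.
Level 0: 9
Level 1: 33, 30
Level 2: 12, 14, 25
Level 3: 23, 32, 8
Level 4: 26, 3, 7
Level 5: 16
Full level-order sequence: 9, 33, 30, 12, 14, 25, 23, 32, 8, 26, 3, 7, 16.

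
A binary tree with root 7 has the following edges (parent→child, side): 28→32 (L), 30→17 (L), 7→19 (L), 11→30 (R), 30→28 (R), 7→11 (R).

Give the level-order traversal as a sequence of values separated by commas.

7, 19, 11, 30, 17, 28, 32

Level-order visits nodes level by level from the root, left to right within each level.
Level 0: 7
Level 1: 19, 11
Level 2: 30
Level 3: 17, 28
Level 4: 32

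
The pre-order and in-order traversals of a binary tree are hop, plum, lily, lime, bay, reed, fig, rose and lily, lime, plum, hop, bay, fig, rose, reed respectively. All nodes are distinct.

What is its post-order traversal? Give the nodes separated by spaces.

lime lily plum rose fig reed bay hop

The first element of pre-order is the root; it splits in-order into left and right subtrees.
Root hop: left subtree has 3 nodes {lily, lime, plum}, right has 4 {bay, fig, rose, reed}.
  Root plum: left subtree has 2 nodes {lily, lime}, right has 0 { }.
    Root lily: left subtree has 0 nodes { }, right has 1 {lime}.
  Root bay: left subtree has 0 nodes { }, right has 3 {fig, rose, reed}.
    Root reed: left subtree has 2 nodes {fig, rose}, right has 0 { }.
      Root fig: left subtree has 0 nodes { }, right has 1 {rose}.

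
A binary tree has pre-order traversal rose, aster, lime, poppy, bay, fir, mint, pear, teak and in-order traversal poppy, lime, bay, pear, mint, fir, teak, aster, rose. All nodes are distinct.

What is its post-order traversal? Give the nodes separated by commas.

The first element of pre-order is the root; it splits in-order into left and right subtrees.
Root rose: left subtree has 8 nodes {poppy, lime, bay, pear, mint, fir, teak, aster}, right has 0 { }.
  Root aster: left subtree has 7 nodes {poppy, lime, bay, pear, mint, fir, teak}, right has 0 { }.
    Root lime: left subtree has 1 node {poppy}, right has 5 {bay, pear, mint, fir, teak}.
      Root bay: left subtree has 0 nodes { }, right has 4 {pear, mint, fir, teak}.
        Root fir: left subtree has 2 nodes {pear, mint}, right has 1 {teak}.
          Root mint: left subtree has 1 node {pear}, right has 0 { }.

poppy, pear, mint, teak, fir, bay, lime, aster, rose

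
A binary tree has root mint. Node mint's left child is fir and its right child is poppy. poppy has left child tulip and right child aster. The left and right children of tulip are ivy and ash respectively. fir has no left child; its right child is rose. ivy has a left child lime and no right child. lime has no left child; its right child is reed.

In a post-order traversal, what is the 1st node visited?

rose

Post-order visits the left subtree, then the right subtree, then the node.
At mint: go left to fir.
  At fir: no left child.
  At fir: go right to rose.
    rose is a leaf — visit rose.
  Visit fir.
At mint: go right to poppy.
  At poppy: go left to tulip.
    At tulip: go left to ivy.
      At ivy: go left to lime.
        At lime: no left child.
        At lime: go right to reed.
          reed is a leaf — visit reed.
        Visit lime.
      At ivy: no right child.
      Visit ivy.
    At tulip: go right to ash.
      ash is a leaf — visit ash.
    Visit tulip.
  At poppy: go right to aster.
    aster is a leaf — visit aster.
  Visit poppy.
Visit mint.
Full post-order sequence: rose, fir, reed, lime, ivy, ash, tulip, aster, poppy, mint.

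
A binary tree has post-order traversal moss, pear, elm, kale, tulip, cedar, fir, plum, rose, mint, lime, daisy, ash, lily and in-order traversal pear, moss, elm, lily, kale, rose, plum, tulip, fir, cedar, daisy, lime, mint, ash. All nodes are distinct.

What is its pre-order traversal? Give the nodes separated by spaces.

The last element of post-order is the root; it splits in-order into left and right subtrees.
Root lily: left subtree has 3 nodes {pear, moss, elm}, right has 10 {kale, rose, plum, tulip, fir, cedar, daisy, lime, mint, ash}.
  Root elm: left subtree has 2 nodes {pear, moss}, right has 0 { }.
    Root pear: left subtree has 0 nodes { }, right has 1 {moss}.
  Root ash: left subtree has 9 nodes {kale, rose, plum, tulip, fir, cedar, daisy, lime, mint}, right has 0 { }.
    Root daisy: left subtree has 6 nodes {kale, rose, plum, tulip, fir, cedar}, right has 2 {lime, mint}.
      Root rose: left subtree has 1 node {kale}, right has 4 {plum, tulip, fir, cedar}.
        Root plum: left subtree has 0 nodes { }, right has 3 {tulip, fir, cedar}.
          Root fir: left subtree has 1 node {tulip}, right has 1 {cedar}.
      Root lime: left subtree has 0 nodes { }, right has 1 {mint}.

lily elm pear moss ash daisy rose kale plum fir tulip cedar lime mint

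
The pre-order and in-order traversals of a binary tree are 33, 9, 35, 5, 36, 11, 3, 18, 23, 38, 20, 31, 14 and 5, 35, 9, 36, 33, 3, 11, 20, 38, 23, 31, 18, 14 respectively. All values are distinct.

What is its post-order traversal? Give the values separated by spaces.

The first element of pre-order is the root; it splits in-order into left and right subtrees.
Root 33: left subtree has 4 nodes {5, 35, 9, 36}, right has 8 {3, 11, 20, 38, 23, 31, 18, 14}.
  Root 9: left subtree has 2 nodes {5, 35}, right has 1 {36}.
    Root 35: left subtree has 1 node {5}, right has 0 { }.
  Root 11: left subtree has 1 node {3}, right has 6 {20, 38, 23, 31, 18, 14}.
    Root 18: left subtree has 4 nodes {20, 38, 23, 31}, right has 1 {14}.
      Root 23: left subtree has 2 nodes {20, 38}, right has 1 {31}.
        Root 38: left subtree has 1 node {20}, right has 0 { }.

5 35 36 9 3 20 38 31 23 14 18 11 33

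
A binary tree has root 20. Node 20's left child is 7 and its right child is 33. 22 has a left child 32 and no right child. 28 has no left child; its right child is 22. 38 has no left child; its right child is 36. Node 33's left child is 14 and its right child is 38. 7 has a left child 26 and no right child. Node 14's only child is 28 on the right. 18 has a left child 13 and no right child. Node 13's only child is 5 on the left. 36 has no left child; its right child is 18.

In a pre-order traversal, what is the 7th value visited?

Pre-order visits the node, then its left subtree, then its right subtree.
Visit 20.
At 20: go left to 7.
  Visit 7.
  At 7: go left to 26.
    26 is a leaf — visit 26.
  At 7: no right child.
At 20: go right to 33.
  Visit 33.
  At 33: go left to 14.
    Visit 14.
    At 14: no left child.
    At 14: go right to 28.
      Visit 28.
      At 28: no left child.
      At 28: go right to 22.
        Visit 22.
        At 22: go left to 32.
          32 is a leaf — visit 32.
        At 22: no right child.
  At 33: go right to 38.
    Visit 38.
    At 38: no left child.
    At 38: go right to 36.
      Visit 36.
      At 36: no left child.
      At 36: go right to 18.
        Visit 18.
        At 18: go left to 13.
          Visit 13.
          At 13: go left to 5.
            5 is a leaf — visit 5.
          At 13: no right child.
        At 18: no right child.
Full pre-order sequence: 20, 7, 26, 33, 14, 28, 22, 32, 38, 36, 18, 13, 5.

22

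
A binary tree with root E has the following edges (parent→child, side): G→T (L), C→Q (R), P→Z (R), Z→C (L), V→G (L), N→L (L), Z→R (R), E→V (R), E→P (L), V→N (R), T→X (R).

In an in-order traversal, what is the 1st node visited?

In-order visits the left subtree, then the node, then the right subtree.
At E: go left to P.
  At P: no left child.
  Visit P.
  At P: go right to Z.
    At Z: go left to C.
      At C: no left child.
      Visit C.
      At C: go right to Q.
        Q is a leaf — visit Q.
    Visit Z.
    At Z: go right to R.
      R is a leaf — visit R.
Visit E.
At E: go right to V.
  At V: go left to G.
    At G: go left to T.
      At T: no left child.
      Visit T.
      At T: go right to X.
        X is a leaf — visit X.
    Visit G.
    At G: no right child.
  Visit V.
  At V: go right to N.
    At N: go left to L.
      L is a leaf — visit L.
    Visit N.
    At N: no right child.
Full in-order sequence: P, C, Q, Z, R, E, T, X, G, V, L, N.

P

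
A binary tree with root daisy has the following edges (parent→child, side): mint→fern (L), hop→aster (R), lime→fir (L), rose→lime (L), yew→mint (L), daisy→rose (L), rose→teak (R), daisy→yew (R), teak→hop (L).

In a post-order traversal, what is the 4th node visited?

Post-order visits the left subtree, then the right subtree, then the node.
At daisy: go left to rose.
  At rose: go left to lime.
    At lime: go left to fir.
      fir is a leaf — visit fir.
    At lime: no right child.
    Visit lime.
  At rose: go right to teak.
    At teak: go left to hop.
      At hop: no left child.
      At hop: go right to aster.
        aster is a leaf — visit aster.
      Visit hop.
    At teak: no right child.
    Visit teak.
  Visit rose.
At daisy: go right to yew.
  At yew: go left to mint.
    At mint: go left to fern.
      fern is a leaf — visit fern.
    At mint: no right child.
    Visit mint.
  At yew: no right child.
  Visit yew.
Visit daisy.
Full post-order sequence: fir, lime, aster, hop, teak, rose, fern, mint, yew, daisy.

hop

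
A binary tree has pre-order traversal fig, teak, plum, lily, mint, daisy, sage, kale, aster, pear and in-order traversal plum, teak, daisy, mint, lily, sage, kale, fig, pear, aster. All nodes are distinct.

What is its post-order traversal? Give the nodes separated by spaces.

The first element of pre-order is the root; it splits in-order into left and right subtrees.
Root fig: left subtree has 7 nodes {plum, teak, daisy, mint, lily, sage, kale}, right has 2 {pear, aster}.
  Root teak: left subtree has 1 node {plum}, right has 5 {daisy, mint, lily, sage, kale}.
    Root lily: left subtree has 2 nodes {daisy, mint}, right has 2 {sage, kale}.
      Root mint: left subtree has 1 node {daisy}, right has 0 { }.
      Root sage: left subtree has 0 nodes { }, right has 1 {kale}.
  Root aster: left subtree has 1 node {pear}, right has 0 { }.

plum daisy mint kale sage lily teak pear aster fig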